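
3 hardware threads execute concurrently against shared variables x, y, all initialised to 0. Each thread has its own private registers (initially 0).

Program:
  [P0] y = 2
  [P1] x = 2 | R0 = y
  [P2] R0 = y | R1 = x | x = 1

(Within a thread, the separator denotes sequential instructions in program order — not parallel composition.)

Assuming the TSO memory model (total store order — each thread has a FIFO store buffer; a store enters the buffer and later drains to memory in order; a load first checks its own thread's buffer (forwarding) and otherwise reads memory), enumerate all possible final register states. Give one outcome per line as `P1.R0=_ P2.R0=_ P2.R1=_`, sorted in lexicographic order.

P1.R0=0 P2.R0=0 P2.R1=0
P1.R0=0 P2.R0=0 P2.R1=2
P1.R0=0 P2.R0=2 P2.R1=0
P1.R0=0 P2.R0=2 P2.R1=2
P1.R0=2 P2.R0=0 P2.R1=0
P1.R0=2 P2.R0=0 P2.R1=2
P1.R0=2 P2.R0=2 P2.R1=0
P1.R0=2 P2.R0=2 P2.R1=2

outcome vector order: (P1.R0,P2.R0,P2.R1)
|TSO outcomes| = 8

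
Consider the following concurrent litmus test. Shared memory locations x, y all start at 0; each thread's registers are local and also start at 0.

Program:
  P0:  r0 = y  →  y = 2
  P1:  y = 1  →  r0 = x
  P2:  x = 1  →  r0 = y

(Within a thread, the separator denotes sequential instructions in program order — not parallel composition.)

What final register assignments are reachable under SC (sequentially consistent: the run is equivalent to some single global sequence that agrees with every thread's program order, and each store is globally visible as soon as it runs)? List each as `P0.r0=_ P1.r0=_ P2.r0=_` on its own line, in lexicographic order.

P0.r0=0 P1.r0=0 P2.r0=1
P0.r0=0 P1.r0=0 P2.r0=2
P0.r0=0 P1.r0=1 P2.r0=0
P0.r0=0 P1.r0=1 P2.r0=1
P0.r0=0 P1.r0=1 P2.r0=2
P0.r0=1 P1.r0=0 P2.r0=1
P0.r0=1 P1.r0=0 P2.r0=2
P0.r0=1 P1.r0=1 P2.r0=0
P0.r0=1 P1.r0=1 P2.r0=1
P0.r0=1 P1.r0=1 P2.r0=2

outcome vector order: (P0.r0,P1.r0,P2.r0)
|SC outcomes| = 10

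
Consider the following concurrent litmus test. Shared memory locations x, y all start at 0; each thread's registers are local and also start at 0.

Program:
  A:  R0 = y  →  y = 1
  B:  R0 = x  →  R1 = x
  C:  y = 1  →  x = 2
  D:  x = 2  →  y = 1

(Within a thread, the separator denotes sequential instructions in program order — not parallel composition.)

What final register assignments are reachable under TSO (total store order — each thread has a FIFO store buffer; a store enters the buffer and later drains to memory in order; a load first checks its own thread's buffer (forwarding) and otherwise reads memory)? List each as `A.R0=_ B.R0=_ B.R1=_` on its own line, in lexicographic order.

A.R0=0 B.R0=0 B.R1=0
A.R0=0 B.R0=0 B.R1=2
A.R0=0 B.R0=2 B.R1=2
A.R0=1 B.R0=0 B.R1=0
A.R0=1 B.R0=0 B.R1=2
A.R0=1 B.R0=2 B.R1=2

outcome vector order: (A.R0,B.R0,B.R1)
|TSO outcomes| = 6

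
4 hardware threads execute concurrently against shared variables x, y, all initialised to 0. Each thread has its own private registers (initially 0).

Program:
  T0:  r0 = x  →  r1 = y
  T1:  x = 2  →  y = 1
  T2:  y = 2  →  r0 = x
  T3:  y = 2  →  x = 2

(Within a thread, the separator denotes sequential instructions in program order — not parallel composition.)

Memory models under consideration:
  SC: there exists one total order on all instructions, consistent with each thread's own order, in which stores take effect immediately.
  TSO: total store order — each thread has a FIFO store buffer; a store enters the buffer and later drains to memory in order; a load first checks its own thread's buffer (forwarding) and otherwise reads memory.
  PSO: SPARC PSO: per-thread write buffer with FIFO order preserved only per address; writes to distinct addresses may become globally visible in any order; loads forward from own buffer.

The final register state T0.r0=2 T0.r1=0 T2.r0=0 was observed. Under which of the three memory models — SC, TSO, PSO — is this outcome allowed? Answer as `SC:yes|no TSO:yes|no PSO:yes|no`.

SC:no TSO:yes PSO:yes

outcome vector order: (T0.r0,T0.r1,T2.r0)
SC: 11 outcomes — {0/0/0, 0/0/2, 0/1/0, 0/1/2, 0/2/0, 0/2/2, 2/0/2, 2/1/0, 2/1/2, 2/2/0, 2/2/2}
TSO: 12 outcomes — {0/0/0, 0/0/2, 0/1/0, 0/1/2, 0/2/0, 0/2/2, 2/0/0, 2/0/2, 2/1/0, 2/1/2, 2/2/0, 2/2/2}
PSO: 12 outcomes — {0/0/0, 0/0/2, 0/1/0, 0/1/2, 0/2/0, 0/2/2, 2/0/0, 2/0/2, 2/1/0, 2/1/2, 2/2/0, 2/2/2}
target 2/0/0 ∈ {TSO,PSO}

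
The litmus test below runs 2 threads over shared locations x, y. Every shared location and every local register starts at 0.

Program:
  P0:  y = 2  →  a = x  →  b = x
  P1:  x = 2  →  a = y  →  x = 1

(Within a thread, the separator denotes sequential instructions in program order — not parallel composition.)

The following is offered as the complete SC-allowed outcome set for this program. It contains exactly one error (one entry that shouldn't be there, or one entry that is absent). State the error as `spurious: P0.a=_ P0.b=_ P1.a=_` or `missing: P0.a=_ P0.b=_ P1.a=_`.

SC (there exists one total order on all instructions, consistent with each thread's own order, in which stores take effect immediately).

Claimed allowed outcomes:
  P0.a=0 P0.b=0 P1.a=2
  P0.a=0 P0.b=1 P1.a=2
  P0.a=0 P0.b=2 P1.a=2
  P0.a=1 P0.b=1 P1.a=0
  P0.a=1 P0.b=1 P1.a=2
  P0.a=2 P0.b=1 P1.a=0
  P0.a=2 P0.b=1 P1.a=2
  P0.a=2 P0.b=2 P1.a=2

missing: P0.a=2 P0.b=2 P1.a=0

outcome vector order: (P0.a,P0.b,P1.a)
SC (9): <0 0 2> <0 1 2> <0 2 2> <1 1 0> <1 1 2> <2 1 0> <2 1 2> <2 2 0> <2 2 2>
SC∖claimed = {<2 2 0>}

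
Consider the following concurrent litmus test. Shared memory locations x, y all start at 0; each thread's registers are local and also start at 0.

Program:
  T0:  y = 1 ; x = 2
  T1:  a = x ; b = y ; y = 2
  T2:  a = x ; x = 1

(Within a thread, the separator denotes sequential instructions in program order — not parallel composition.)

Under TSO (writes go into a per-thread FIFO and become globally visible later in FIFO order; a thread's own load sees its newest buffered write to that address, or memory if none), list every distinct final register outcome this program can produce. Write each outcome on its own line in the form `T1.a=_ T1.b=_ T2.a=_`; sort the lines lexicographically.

T1.a=0 T1.b=0 T2.a=0
T1.a=0 T1.b=0 T2.a=2
T1.a=0 T1.b=1 T2.a=0
T1.a=0 T1.b=1 T2.a=2
T1.a=1 T1.b=0 T2.a=0
T1.a=1 T1.b=1 T2.a=0
T1.a=1 T1.b=1 T2.a=2
T1.a=2 T1.b=1 T2.a=0
T1.a=2 T1.b=1 T2.a=2

outcome vector order: (T1.a,T1.b,T2.a)
|TSO outcomes| = 9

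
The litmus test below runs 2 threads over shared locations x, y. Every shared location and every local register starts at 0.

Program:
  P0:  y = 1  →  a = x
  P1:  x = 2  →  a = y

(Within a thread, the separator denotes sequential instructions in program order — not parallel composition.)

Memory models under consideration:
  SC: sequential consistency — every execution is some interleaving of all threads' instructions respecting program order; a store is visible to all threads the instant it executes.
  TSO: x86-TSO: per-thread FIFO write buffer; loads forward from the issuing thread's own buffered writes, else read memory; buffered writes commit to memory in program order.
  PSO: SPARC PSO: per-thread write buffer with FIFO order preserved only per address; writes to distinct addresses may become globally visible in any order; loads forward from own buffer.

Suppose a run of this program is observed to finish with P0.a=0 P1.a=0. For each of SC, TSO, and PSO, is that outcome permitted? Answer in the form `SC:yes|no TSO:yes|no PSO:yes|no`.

outcome vector order: (P0.a,P1.a)
[SC] allowed = {(0,1); (2,0); (2,1)}
[TSO] allowed = {(0,0); (0,1); (2,0); (2,1)}
[PSO] allowed = {(0,0); (0,1); (2,0); (2,1)}
target (0,0) ∈ {TSO,PSO}

SC:no TSO:yes PSO:yes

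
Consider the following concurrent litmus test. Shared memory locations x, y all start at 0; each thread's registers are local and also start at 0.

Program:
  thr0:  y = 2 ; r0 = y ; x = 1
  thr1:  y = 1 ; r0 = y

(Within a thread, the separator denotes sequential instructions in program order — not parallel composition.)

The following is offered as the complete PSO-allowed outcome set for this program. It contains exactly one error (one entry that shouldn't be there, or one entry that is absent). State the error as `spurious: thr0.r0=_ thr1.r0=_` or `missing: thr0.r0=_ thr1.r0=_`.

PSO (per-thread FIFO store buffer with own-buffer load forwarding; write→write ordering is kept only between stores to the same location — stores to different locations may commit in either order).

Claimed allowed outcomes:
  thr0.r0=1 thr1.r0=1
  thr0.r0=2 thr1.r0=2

outcome vector order: (thr0.r0,thr1.r0)
under PSO → 1/1, 2/1, 2/2
PSO∖claimed = {2/1}

missing: thr0.r0=2 thr1.r0=1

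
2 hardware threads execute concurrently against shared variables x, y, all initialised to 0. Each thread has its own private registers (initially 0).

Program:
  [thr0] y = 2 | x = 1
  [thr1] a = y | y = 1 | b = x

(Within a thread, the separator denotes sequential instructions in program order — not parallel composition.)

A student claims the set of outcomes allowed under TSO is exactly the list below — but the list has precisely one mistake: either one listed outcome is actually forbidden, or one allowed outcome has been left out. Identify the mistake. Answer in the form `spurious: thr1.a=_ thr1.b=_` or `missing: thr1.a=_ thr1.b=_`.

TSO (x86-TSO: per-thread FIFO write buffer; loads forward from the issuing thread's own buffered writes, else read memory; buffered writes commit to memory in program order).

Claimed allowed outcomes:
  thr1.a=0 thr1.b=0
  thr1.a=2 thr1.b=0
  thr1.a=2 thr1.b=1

outcome vector order: (thr1.a,thr1.b)
TSO: 4 outcomes — {0/0; 0/1; 2/0; 2/1}
TSO∖claimed = {0/1}

missing: thr1.a=0 thr1.b=1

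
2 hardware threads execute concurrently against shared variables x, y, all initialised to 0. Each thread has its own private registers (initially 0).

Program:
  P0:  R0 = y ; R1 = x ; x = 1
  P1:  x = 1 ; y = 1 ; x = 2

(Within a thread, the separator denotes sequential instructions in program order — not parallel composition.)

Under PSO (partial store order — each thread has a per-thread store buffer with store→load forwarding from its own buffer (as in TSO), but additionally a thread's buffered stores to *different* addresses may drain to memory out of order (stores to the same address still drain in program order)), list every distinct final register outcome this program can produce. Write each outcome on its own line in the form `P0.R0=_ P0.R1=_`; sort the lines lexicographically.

outcome vector order: (P0.R0,P0.R1)
|PSO outcomes| = 6

P0.R0=0 P0.R1=0
P0.R0=0 P0.R1=1
P0.R0=0 P0.R1=2
P0.R0=1 P0.R1=0
P0.R0=1 P0.R1=1
P0.R0=1 P0.R1=2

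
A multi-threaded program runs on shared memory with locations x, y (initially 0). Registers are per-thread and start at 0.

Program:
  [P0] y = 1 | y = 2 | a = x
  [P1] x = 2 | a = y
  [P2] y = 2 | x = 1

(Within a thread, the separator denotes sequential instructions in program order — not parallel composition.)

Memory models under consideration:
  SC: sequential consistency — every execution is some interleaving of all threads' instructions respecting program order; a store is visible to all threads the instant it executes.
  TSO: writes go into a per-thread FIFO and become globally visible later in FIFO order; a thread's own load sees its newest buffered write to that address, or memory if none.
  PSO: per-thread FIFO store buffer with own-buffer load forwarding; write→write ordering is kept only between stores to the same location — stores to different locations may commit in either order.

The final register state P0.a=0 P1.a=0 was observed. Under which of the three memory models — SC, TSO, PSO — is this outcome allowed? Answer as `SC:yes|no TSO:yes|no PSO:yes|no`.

SC:no TSO:yes PSO:yes

outcome vector order: (P0.a,P1.a)
under SC → 02; 10; 11; 12; 20; 21; 22
under TSO → 00; 01; 02; 10; 11; 12; 20; 21; 22
under PSO → 00; 01; 02; 10; 11; 12; 20; 21; 22
target 00 ∈ {TSO,PSO}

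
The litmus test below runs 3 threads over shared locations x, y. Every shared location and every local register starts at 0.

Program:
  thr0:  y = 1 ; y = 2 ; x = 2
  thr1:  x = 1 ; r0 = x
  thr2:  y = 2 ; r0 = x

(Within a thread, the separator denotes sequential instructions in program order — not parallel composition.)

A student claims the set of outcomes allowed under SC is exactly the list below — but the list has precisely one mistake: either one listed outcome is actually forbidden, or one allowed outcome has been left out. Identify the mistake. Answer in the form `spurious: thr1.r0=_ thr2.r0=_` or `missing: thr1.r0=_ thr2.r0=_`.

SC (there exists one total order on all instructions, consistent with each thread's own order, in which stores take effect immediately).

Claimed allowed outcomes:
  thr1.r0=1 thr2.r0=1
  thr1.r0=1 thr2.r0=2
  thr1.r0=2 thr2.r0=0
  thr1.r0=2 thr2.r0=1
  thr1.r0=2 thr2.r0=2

missing: thr1.r0=1 thr2.r0=0

outcome vector order: (thr1.r0,thr2.r0)
SC (6): <1 0>, <1 1>, <1 2>, <2 0>, <2 1>, <2 2>
SC∖claimed = {<1 0>}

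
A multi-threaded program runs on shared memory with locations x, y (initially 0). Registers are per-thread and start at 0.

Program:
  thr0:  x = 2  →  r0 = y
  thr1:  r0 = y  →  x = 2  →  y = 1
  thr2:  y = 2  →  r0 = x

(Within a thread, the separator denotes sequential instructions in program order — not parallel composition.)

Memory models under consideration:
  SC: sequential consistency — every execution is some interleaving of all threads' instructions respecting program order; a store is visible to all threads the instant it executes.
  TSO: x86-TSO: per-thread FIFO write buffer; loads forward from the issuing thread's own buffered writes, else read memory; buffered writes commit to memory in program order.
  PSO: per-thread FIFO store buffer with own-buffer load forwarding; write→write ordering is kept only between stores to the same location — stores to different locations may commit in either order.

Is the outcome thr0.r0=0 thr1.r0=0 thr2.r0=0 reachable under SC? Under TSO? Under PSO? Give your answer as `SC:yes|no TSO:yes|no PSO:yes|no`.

outcome vector order: (thr0.r0,thr1.r0,thr2.r0)
SC: 10 outcomes — {0/0/2 0/2/2 1/0/0 1/0/2 1/2/0 1/2/2 2/0/0 2/0/2 2/2/0 2/2/2}
TSO: 12 outcomes — {0/0/0 0/0/2 0/2/0 0/2/2 1/0/0 1/0/2 1/2/0 1/2/2 2/0/0 2/0/2 2/2/0 2/2/2}
PSO: 12 outcomes — {0/0/0 0/0/2 0/2/0 0/2/2 1/0/0 1/0/2 1/2/0 1/2/2 2/0/0 2/0/2 2/2/0 2/2/2}
target 0/0/0 ∈ {TSO,PSO}

SC:no TSO:yes PSO:yes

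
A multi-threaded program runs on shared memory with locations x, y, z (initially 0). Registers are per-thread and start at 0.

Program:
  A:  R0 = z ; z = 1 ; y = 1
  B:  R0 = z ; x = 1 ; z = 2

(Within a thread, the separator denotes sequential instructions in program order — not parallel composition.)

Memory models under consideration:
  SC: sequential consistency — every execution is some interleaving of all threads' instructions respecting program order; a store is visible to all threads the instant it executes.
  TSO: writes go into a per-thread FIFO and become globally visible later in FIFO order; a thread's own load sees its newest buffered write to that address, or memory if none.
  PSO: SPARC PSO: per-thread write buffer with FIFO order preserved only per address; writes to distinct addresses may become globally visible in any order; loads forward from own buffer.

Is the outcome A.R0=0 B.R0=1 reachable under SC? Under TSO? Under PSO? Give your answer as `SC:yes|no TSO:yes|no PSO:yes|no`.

outcome vector order: (A.R0,B.R0)
SC (3): (0,0), (0,1), (2,0)
TSO (3): (0,0), (0,1), (2,0)
PSO (3): (0,0), (0,1), (2,0)
target (0,1) ∈ {SC,TSO,PSO}

SC:yes TSO:yes PSO:yes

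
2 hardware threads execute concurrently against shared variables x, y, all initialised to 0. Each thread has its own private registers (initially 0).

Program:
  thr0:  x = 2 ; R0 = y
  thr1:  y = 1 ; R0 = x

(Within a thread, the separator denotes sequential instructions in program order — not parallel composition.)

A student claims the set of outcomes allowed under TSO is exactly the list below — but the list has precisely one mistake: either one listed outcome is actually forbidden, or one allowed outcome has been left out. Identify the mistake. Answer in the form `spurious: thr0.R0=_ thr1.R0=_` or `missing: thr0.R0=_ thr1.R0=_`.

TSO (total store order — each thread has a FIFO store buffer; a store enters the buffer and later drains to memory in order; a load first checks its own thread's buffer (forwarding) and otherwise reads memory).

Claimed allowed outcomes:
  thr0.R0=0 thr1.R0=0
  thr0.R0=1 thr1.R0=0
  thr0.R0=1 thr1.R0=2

missing: thr0.R0=0 thr1.R0=2

outcome vector order: (thr0.R0,thr1.R0)
TSO: 4 outcomes — {00 02 10 12}
TSO∖claimed = {02}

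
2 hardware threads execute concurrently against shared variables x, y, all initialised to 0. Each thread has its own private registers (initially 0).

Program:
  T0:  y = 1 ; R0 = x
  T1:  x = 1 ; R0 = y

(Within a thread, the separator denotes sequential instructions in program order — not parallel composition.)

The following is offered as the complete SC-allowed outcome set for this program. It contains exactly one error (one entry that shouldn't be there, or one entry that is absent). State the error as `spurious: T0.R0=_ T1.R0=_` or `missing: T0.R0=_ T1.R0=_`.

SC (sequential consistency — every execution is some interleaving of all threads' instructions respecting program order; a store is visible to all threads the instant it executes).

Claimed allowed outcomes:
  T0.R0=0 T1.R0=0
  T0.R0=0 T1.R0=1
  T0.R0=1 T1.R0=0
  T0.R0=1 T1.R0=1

spurious: T0.R0=0 T1.R0=0

outcome vector order: (T0.R0,T1.R0)
[SC] allowed = {(0,1), (1,0), (1,1)}
claimed∖SC = {(0,0)}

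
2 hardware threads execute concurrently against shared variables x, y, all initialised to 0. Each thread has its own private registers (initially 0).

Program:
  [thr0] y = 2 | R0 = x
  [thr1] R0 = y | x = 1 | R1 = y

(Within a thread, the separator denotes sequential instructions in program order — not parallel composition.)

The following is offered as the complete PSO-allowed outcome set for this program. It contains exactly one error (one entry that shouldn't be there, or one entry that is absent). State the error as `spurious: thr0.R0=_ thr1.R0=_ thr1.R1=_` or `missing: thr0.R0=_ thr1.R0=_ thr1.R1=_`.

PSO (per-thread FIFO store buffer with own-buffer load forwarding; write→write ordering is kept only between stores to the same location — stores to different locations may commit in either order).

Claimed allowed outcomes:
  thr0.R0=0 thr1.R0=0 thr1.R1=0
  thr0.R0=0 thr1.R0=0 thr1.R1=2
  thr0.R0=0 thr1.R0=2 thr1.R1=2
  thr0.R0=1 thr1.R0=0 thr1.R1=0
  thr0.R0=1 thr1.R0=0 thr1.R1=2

outcome vector order: (thr0.R0,thr1.R0,thr1.R1)
under PSO → (0,0,0) (0,0,2) (0,2,2) (1,0,0) (1,0,2) (1,2,2)
PSO∖claimed = {(1,2,2)}

missing: thr0.R0=1 thr1.R0=2 thr1.R1=2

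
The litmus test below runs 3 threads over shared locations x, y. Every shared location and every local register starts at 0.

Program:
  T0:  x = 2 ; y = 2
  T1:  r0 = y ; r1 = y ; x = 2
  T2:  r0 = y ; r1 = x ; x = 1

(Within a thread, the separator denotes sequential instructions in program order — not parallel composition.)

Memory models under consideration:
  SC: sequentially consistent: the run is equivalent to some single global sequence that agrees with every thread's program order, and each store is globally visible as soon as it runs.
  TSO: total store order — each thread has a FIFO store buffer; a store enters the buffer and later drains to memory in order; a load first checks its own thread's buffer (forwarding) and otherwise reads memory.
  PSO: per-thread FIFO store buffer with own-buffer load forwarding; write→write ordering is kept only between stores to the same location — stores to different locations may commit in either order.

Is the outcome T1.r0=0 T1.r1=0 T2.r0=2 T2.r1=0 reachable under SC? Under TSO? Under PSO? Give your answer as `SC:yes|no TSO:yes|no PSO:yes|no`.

outcome vector order: (T1.r0,T1.r1,T2.r0,T2.r1)
SC: 9 outcomes — {<0 0 0 0>, <0 0 0 2>, <0 0 2 2>, <0 2 0 0>, <0 2 0 2>, <0 2 2 2>, <2 2 0 0>, <2 2 0 2>, <2 2 2 2>}
TSO: 9 outcomes — {<0 0 0 0>, <0 0 0 2>, <0 0 2 2>, <0 2 0 0>, <0 2 0 2>, <0 2 2 2>, <2 2 0 0>, <2 2 0 2>, <2 2 2 2>}
PSO: 12 outcomes — {<0 0 0 0>, <0 0 0 2>, <0 0 2 0>, <0 0 2 2>, <0 2 0 0>, <0 2 0 2>, <0 2 2 0>, <0 2 2 2>, <2 2 0 0>, <2 2 0 2>, <2 2 2 0>, <2 2 2 2>}
target <0 0 2 0> ∈ {PSO}

SC:no TSO:no PSO:yes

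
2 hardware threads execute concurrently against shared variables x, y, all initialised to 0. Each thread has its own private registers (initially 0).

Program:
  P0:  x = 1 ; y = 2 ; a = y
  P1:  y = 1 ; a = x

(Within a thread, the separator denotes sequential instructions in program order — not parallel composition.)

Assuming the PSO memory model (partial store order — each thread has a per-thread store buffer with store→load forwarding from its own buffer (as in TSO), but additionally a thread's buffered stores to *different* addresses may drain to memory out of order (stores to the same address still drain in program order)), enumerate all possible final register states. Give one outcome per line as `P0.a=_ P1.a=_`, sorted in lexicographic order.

outcome vector order: (P0.a,P1.a)
|PSO outcomes| = 4

P0.a=1 P1.a=0
P0.a=1 P1.a=1
P0.a=2 P1.a=0
P0.a=2 P1.a=1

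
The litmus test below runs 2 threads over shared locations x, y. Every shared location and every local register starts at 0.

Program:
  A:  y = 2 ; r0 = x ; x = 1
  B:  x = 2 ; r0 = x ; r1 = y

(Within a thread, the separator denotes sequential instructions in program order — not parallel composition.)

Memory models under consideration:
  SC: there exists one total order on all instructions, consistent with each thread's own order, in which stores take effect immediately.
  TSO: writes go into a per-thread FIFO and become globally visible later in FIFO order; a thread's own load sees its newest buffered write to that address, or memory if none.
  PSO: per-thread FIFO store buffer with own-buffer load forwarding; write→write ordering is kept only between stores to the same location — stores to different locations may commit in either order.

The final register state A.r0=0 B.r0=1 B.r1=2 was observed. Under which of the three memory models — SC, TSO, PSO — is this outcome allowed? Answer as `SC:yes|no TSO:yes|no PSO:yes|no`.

SC:yes TSO:yes PSO:yes

outcome vector order: (A.r0,B.r0,B.r1)
SC: 5 outcomes — {0/1/2; 0/2/2; 2/1/2; 2/2/0; 2/2/2}
TSO: 6 outcomes — {0/1/2; 0/2/0; 0/2/2; 2/1/2; 2/2/0; 2/2/2}
PSO: 8 outcomes — {0/1/0; 0/1/2; 0/2/0; 0/2/2; 2/1/0; 2/1/2; 2/2/0; 2/2/2}
target 0/1/2 ∈ {SC,TSO,PSO}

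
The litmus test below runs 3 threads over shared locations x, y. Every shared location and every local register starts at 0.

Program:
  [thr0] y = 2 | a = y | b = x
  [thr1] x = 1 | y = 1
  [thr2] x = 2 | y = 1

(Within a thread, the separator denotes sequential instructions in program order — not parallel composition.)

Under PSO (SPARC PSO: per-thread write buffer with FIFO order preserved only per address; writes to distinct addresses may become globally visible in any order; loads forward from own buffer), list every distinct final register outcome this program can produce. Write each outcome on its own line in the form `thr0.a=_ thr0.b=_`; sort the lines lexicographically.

thr0.a=1 thr0.b=0
thr0.a=1 thr0.b=1
thr0.a=1 thr0.b=2
thr0.a=2 thr0.b=0
thr0.a=2 thr0.b=1
thr0.a=2 thr0.b=2

outcome vector order: (thr0.a,thr0.b)
|PSO outcomes| = 6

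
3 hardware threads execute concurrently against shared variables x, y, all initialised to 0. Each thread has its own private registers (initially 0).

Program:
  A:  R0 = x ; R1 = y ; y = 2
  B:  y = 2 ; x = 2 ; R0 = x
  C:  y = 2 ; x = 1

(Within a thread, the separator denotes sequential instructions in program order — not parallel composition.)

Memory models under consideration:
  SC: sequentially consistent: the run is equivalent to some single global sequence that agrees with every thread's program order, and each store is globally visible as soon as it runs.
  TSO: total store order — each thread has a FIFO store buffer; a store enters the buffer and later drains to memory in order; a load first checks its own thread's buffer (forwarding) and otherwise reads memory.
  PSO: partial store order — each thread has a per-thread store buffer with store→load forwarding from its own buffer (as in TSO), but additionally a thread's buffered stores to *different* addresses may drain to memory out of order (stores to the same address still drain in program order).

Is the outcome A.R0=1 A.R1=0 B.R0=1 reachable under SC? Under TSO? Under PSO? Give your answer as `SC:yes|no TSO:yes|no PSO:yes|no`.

outcome vector order: (A.R0,A.R1,B.R0)
SC (8): 0/0/1 0/0/2 0/2/1 0/2/2 1/2/1 1/2/2 2/2/1 2/2/2
TSO (8): 0/0/1 0/0/2 0/2/1 0/2/2 1/2/1 1/2/2 2/2/1 2/2/2
PSO (12): 0/0/1 0/0/2 0/2/1 0/2/2 1/0/1 1/0/2 1/2/1 1/2/2 2/0/1 2/0/2 2/2/1 2/2/2
target 1/0/1 ∈ {PSO}

SC:no TSO:no PSO:yes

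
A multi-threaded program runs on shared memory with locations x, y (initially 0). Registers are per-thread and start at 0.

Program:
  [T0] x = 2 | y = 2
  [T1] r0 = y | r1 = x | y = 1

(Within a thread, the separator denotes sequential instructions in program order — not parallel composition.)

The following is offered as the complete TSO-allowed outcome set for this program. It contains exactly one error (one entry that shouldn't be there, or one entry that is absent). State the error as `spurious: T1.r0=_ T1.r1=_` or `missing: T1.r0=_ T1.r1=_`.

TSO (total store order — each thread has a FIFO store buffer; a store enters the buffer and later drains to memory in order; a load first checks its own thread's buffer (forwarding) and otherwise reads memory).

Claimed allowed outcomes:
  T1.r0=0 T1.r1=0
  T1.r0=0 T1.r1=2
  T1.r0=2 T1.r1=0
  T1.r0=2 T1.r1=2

spurious: T1.r0=2 T1.r1=0

outcome vector order: (T1.r0,T1.r1)
TSO (3): (0,0); (0,2); (2,2)
claimed∖TSO = {(2,0)}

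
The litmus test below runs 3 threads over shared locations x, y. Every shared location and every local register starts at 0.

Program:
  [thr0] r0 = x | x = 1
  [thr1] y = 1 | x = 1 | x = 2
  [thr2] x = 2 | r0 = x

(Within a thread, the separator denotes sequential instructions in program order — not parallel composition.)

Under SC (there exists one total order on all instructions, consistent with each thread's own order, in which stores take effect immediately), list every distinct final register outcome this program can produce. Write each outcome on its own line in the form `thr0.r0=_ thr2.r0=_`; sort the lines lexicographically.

outcome vector order: (thr0.r0,thr2.r0)
|SC outcomes| = 6

thr0.r0=0 thr2.r0=1
thr0.r0=0 thr2.r0=2
thr0.r0=1 thr2.r0=1
thr0.r0=1 thr2.r0=2
thr0.r0=2 thr2.r0=1
thr0.r0=2 thr2.r0=2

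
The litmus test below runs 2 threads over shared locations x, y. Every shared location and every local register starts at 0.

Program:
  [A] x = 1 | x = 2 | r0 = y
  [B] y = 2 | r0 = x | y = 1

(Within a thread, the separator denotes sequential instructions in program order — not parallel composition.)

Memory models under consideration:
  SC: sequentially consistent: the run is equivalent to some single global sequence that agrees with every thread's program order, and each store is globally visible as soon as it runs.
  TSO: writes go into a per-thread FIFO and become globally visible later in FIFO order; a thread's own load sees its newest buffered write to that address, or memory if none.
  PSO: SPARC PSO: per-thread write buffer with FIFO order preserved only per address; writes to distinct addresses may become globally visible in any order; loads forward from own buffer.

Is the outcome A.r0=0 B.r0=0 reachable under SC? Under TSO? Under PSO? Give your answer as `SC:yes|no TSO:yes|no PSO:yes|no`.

SC:no TSO:yes PSO:yes

outcome vector order: (A.r0,B.r0)
under SC → 0/2; 1/0; 1/1; 1/2; 2/0; 2/1; 2/2
under TSO → 0/0; 0/1; 0/2; 1/0; 1/1; 1/2; 2/0; 2/1; 2/2
under PSO → 0/0; 0/1; 0/2; 1/0; 1/1; 1/2; 2/0; 2/1; 2/2
target 0/0 ∈ {TSO,PSO}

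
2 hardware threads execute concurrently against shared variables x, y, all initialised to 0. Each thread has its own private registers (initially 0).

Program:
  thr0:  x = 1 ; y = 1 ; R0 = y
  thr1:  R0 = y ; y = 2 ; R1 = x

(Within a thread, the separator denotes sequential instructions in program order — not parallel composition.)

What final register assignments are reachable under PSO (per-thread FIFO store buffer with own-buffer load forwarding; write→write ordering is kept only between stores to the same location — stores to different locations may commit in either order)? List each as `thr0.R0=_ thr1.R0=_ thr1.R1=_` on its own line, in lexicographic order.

thr0.R0=1 thr1.R0=0 thr1.R1=0
thr0.R0=1 thr1.R0=0 thr1.R1=1
thr0.R0=1 thr1.R0=1 thr1.R1=0
thr0.R0=1 thr1.R0=1 thr1.R1=1
thr0.R0=2 thr1.R0=0 thr1.R1=0
thr0.R0=2 thr1.R0=0 thr1.R1=1
thr0.R0=2 thr1.R0=1 thr1.R1=0
thr0.R0=2 thr1.R0=1 thr1.R1=1

outcome vector order: (thr0.R0,thr1.R0,thr1.R1)
|PSO outcomes| = 8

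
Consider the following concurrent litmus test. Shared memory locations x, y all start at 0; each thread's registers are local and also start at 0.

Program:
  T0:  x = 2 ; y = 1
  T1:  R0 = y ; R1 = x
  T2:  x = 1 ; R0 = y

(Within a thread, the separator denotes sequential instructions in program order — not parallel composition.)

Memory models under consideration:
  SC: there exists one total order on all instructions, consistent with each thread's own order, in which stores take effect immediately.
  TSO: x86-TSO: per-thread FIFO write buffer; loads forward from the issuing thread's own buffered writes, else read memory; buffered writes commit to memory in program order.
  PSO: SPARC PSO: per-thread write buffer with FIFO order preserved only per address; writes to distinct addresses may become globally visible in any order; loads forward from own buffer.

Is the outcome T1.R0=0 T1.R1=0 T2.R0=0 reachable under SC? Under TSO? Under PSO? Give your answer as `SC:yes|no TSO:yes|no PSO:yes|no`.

outcome vector order: (T1.R0,T1.R1,T2.R0)
under SC → 000; 001; 010; 011; 020; 021; 110; 111; 120; 121
under TSO → 000; 001; 010; 011; 020; 021; 110; 111; 120; 121
under PSO → 000; 001; 010; 011; 020; 021; 100; 101; 110; 111; 120; 121
target 000 ∈ {SC,TSO,PSO}

SC:yes TSO:yes PSO:yes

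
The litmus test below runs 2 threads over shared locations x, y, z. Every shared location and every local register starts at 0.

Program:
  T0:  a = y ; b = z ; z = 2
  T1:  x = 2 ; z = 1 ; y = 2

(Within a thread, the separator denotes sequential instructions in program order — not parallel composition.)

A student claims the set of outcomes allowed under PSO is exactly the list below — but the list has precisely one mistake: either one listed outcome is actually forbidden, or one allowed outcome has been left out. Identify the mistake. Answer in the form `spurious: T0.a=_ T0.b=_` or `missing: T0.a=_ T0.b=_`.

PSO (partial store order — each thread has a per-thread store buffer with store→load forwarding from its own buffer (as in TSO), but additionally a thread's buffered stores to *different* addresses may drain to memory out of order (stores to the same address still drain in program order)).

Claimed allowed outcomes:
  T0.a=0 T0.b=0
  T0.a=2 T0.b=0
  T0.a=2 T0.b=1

missing: T0.a=0 T0.b=1

outcome vector order: (T0.a,T0.b)
[PSO] allowed = {0/0; 0/1; 2/0; 2/1}
PSO∖claimed = {0/1}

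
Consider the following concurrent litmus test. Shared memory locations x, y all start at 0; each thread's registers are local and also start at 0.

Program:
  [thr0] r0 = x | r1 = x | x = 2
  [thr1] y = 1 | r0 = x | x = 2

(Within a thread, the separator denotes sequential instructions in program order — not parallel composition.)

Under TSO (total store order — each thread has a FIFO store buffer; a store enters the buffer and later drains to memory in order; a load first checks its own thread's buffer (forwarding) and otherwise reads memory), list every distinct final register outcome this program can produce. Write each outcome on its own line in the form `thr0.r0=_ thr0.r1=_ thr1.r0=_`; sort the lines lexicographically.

thr0.r0=0 thr0.r1=0 thr1.r0=0
thr0.r0=0 thr0.r1=0 thr1.r0=2
thr0.r0=0 thr0.r1=2 thr1.r0=0
thr0.r0=2 thr0.r1=2 thr1.r0=0

outcome vector order: (thr0.r0,thr0.r1,thr1.r0)
|TSO outcomes| = 4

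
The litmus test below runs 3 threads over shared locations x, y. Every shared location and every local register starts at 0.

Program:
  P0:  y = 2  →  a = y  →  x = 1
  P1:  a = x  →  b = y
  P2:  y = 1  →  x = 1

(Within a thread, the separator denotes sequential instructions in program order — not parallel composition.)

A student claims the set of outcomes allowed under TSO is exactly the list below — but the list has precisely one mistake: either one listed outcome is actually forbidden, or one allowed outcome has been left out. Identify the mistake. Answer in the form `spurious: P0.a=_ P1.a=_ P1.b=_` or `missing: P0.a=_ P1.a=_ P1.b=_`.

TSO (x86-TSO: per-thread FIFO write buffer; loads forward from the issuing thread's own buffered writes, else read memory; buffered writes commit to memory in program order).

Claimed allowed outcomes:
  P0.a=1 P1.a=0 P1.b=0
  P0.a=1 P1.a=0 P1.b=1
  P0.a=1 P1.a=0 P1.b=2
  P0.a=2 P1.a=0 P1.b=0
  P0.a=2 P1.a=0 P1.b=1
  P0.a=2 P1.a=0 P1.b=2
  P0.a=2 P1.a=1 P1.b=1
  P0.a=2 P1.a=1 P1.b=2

missing: P0.a=1 P1.a=1 P1.b=1

outcome vector order: (P0.a,P1.a,P1.b)
TSO: 9 outcomes — {<1 0 0>; <1 0 1>; <1 0 2>; <1 1 1>; <2 0 0>; <2 0 1>; <2 0 2>; <2 1 1>; <2 1 2>}
TSO∖claimed = {<1 1 1>}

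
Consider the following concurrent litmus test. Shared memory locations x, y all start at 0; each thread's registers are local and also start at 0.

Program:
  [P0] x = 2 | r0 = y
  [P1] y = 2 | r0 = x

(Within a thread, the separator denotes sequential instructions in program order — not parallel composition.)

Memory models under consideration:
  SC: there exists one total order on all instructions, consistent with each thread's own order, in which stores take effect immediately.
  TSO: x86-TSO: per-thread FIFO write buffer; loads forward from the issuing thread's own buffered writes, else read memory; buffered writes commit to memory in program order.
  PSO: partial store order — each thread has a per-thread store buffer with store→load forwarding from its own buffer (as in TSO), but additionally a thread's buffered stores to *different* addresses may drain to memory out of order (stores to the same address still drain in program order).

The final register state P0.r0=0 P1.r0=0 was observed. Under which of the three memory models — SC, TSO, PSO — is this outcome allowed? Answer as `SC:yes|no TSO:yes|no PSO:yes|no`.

SC:no TSO:yes PSO:yes

outcome vector order: (P0.r0,P1.r0)
[SC] allowed = {02; 20; 22}
[TSO] allowed = {00; 02; 20; 22}
[PSO] allowed = {00; 02; 20; 22}
target 00 ∈ {TSO,PSO}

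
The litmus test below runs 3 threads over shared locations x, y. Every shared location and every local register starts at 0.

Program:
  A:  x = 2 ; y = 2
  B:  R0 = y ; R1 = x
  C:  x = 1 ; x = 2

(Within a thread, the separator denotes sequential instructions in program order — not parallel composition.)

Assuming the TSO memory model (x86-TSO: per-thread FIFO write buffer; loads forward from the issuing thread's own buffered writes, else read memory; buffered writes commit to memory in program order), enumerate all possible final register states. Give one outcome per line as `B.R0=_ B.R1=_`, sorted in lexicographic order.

B.R0=0 B.R1=0
B.R0=0 B.R1=1
B.R0=0 B.R1=2
B.R0=2 B.R1=1
B.R0=2 B.R1=2

outcome vector order: (B.R0,B.R1)
|TSO outcomes| = 5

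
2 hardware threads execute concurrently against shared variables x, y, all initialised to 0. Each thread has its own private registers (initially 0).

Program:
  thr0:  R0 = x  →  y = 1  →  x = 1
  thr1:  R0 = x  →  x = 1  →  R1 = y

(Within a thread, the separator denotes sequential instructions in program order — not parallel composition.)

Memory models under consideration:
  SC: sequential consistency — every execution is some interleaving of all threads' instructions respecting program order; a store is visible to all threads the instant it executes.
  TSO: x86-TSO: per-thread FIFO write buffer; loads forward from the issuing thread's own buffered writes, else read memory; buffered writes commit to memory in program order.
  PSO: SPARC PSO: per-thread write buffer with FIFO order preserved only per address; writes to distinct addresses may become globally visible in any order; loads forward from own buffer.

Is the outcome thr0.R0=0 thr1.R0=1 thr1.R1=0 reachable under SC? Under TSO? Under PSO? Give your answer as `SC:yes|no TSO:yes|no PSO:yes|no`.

outcome vector order: (thr0.R0,thr1.R0,thr1.R1)
SC: 5 outcomes — {0/0/0 0/0/1 0/1/1 1/0/0 1/0/1}
TSO: 5 outcomes — {0/0/0 0/0/1 0/1/1 1/0/0 1/0/1}
PSO: 6 outcomes — {0/0/0 0/0/1 0/1/0 0/1/1 1/0/0 1/0/1}
target 0/1/0 ∈ {PSO}

SC:no TSO:no PSO:yes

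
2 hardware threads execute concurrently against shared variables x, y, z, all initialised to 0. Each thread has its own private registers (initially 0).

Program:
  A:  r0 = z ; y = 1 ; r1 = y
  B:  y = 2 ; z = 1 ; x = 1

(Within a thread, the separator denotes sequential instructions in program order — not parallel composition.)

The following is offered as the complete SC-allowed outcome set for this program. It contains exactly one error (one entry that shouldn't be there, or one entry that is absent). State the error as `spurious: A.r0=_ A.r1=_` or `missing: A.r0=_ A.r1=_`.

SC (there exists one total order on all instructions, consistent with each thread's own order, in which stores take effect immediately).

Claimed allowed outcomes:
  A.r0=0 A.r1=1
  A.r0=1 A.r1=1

missing: A.r0=0 A.r1=2

outcome vector order: (A.r0,A.r1)
SC (3): 0/1; 0/2; 1/1
SC∖claimed = {0/2}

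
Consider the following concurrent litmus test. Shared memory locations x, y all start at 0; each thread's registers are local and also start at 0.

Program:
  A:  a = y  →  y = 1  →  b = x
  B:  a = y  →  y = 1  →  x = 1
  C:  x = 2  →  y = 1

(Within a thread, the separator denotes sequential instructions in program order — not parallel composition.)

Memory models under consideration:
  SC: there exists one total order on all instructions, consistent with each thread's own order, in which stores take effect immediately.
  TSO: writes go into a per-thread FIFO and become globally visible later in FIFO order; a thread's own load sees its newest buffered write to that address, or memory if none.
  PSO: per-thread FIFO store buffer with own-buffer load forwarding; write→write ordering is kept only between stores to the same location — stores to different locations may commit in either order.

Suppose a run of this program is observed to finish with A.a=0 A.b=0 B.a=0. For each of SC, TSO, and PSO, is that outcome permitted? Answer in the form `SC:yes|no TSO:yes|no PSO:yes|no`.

SC:yes TSO:yes PSO:yes

outcome vector order: (A.a,A.b,B.a)
under SC → 0/0/0 0/0/1 0/1/0 0/1/1 0/2/0 0/2/1 1/0/0 1/1/0 1/1/1 1/2/0 1/2/1
under TSO → 0/0/0 0/0/1 0/1/0 0/1/1 0/2/0 0/2/1 1/0/0 1/1/0 1/1/1 1/2/0 1/2/1
under PSO → 0/0/0 0/0/1 0/1/0 0/1/1 0/2/0 0/2/1 1/0/0 1/0/1 1/1/0 1/1/1 1/2/0 1/2/1
target 0/0/0 ∈ {SC,TSO,PSO}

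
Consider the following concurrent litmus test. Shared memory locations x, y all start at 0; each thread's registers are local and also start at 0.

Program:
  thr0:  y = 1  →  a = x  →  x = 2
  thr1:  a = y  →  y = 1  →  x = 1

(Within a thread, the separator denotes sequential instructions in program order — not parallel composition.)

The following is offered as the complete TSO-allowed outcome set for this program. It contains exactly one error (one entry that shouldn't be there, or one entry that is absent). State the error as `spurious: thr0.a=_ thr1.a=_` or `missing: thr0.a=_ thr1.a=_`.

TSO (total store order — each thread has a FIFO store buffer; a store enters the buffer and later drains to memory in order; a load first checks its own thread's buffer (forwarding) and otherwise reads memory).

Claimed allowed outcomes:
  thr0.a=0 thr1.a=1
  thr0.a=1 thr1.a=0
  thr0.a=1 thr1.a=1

missing: thr0.a=0 thr1.a=0

outcome vector order: (thr0.a,thr1.a)
[TSO] allowed = {<0 0> <0 1> <1 0> <1 1>}
TSO∖claimed = {<0 0>}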